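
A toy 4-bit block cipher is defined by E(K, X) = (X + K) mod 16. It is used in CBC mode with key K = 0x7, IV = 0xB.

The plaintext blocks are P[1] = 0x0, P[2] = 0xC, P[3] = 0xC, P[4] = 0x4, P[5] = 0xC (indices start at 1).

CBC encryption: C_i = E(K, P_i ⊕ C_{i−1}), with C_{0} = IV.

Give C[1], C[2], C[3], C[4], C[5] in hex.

C[1] = 0x2, C[2] = 0x5, C[3] = 0x0, C[4] = 0xB, C[5] = 0xE

C[1]: P[1] ⊕ 0xB = 0xB; E(K, 0xB) = 0x2.
C[2]: P[2] ⊕ 0x2 = 0xE; E(K, 0xE) = 0x5.
C[3]: P[3] ⊕ 0x5 = 0x9; E(K, 0x9) = 0x0.
C[4]: P[4] ⊕ 0x0 = 0x4; E(K, 0x4) = 0xB.
C[5]: P[5] ⊕ 0xB = 0x7; E(K, 0x7) = 0xE.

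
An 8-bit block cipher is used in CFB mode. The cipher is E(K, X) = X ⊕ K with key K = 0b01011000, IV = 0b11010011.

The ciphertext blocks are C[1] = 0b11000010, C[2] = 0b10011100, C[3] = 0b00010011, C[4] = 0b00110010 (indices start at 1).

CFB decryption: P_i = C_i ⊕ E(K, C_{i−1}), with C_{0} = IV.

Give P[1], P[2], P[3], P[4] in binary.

P[1]: E(K, 0b11010011) = 0b10001011; 0b11000010 ⊕ 0b10001011 = 0b01001001.
P[2]: E(K, 0b11000010) = 0b10011010; 0b10011100 ⊕ 0b10011010 = 0b00000110.
P[3]: E(K, 0b10011100) = 0b11000100; 0b00010011 ⊕ 0b11000100 = 0b11010111.
P[4]: E(K, 0b00010011) = 0b01001011; 0b00110010 ⊕ 0b01001011 = 0b01111001.

P[1] = 0b01001001, P[2] = 0b00000110, P[3] = 0b11010111, P[4] = 0b01111001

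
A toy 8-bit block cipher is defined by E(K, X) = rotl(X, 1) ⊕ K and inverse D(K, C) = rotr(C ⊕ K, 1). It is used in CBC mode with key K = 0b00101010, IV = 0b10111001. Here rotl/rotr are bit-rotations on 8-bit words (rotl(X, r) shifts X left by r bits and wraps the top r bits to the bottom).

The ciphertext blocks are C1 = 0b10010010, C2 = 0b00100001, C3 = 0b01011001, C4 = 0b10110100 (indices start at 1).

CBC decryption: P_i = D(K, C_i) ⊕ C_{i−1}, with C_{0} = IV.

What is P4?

P4: D(K, 0b10110100) = 0b01001111; 0b01001111 ⊕ 0b01011001 = 0b00010110.

P4 = 0b00010110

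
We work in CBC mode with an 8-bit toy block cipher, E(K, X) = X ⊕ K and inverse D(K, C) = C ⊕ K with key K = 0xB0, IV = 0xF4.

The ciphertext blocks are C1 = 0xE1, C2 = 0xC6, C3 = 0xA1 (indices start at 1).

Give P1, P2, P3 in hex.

CBC decryption: P_i = D(K, C_i) ⊕ C_{i−1}, with C_{0} = IV.
P1: D(K, 0xE1) = 0x51; 0x51 ⊕ 0xF4 = 0xA5.
P2: D(K, 0xC6) = 0x76; 0x76 ⊕ 0xE1 = 0x97.
P3: D(K, 0xA1) = 0x11; 0x11 ⊕ 0xC6 = 0xD7.

P1 = 0xA5, P2 = 0x97, P3 = 0xD7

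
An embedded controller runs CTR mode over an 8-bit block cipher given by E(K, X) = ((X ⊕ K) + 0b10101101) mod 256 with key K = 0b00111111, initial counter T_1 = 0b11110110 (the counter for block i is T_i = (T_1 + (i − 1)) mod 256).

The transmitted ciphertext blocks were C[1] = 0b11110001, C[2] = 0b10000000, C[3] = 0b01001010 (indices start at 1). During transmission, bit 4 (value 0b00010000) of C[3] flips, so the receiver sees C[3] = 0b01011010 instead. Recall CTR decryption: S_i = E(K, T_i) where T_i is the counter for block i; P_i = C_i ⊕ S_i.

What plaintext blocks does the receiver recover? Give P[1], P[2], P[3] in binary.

Only C[3] changed, to 0b01011010. In CTR, a change in C_i flips the same bit in P_i only; the keystream is unaffected. Decrypting the received ciphertext:
P[1]: T = 0b11110110, S = E(K, T) = 0b01110110; 0b11110001 ⊕ 0b01110110 = 0b10000111.
P[2]: T = 0b11110111, S = E(K, T) = 0b01110101; 0b10000000 ⊕ 0b01110101 = 0b11110101.
P[3]: T = 0b11111000, S = E(K, T) = 0b01110100; 0b01011010 ⊕ 0b01110100 = 0b00101110.
Blocks that differ from the original plaintext: P[3].

P[1] = 0b10000111, P[2] = 0b11110101, P[3] = 0b00101110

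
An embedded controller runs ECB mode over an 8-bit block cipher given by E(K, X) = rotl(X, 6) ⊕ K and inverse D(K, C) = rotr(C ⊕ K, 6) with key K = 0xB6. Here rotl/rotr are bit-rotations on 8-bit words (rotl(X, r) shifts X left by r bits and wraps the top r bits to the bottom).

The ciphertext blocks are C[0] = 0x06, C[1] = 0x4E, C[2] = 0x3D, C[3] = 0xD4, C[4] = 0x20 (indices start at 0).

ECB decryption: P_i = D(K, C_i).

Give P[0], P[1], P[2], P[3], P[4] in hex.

P[0] = 0xC2, P[1] = 0xE3, P[2] = 0x2E, P[3] = 0x89, P[4] = 0x5A

P[0]: D(K, 0x06) = 0xC2.
P[1]: D(K, 0x4E) = 0xE3.
P[2]: D(K, 0x3D) = 0x2E.
P[3]: D(K, 0xD4) = 0x89.
P[4]: D(K, 0x20) = 0x5A.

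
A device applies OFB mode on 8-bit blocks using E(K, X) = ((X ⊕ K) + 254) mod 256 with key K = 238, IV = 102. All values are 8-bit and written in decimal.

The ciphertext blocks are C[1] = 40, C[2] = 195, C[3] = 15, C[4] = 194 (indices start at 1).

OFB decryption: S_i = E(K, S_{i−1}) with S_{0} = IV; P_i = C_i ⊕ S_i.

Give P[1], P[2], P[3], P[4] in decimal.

P[1] = 174, P[2] = 165, P[3] = 137, P[4] = 164

P[1]: S = E(K, 102) = 134; 40 ⊕ 134 = 174.
P[2]: S = E(K, 134) = 102; 195 ⊕ 102 = 165.
P[3]: S = E(K, 102) = 134; 15 ⊕ 134 = 137.
P[4]: S = E(K, 134) = 102; 194 ⊕ 102 = 164.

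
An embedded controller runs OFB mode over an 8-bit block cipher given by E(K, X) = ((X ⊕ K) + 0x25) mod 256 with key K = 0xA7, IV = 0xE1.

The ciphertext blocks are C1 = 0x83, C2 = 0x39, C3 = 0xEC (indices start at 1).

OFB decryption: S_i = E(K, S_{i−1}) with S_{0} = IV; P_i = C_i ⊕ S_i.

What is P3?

P1: S = E(K, 0xE1) = 0x6B; 0x83 ⊕ 0x6B = 0xE8.
P2: S = E(K, 0x6B) = 0xF1; 0x39 ⊕ 0xF1 = 0xC8.
P3: S = E(K, 0xF1) = 0x7B; 0xEC ⊕ 0x7B = 0x97.

P3 = 0x97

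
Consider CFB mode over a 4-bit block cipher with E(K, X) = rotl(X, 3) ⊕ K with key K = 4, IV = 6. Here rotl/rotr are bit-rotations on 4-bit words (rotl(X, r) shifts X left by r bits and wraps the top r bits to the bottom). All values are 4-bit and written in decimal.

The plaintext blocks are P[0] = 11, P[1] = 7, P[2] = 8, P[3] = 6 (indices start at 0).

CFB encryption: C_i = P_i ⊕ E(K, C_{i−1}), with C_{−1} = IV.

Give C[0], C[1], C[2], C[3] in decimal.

C[0] = 12, C[1] = 5, C[2] = 6, C[3] = 1

C[0]: E(K, 6) = 7; 11 ⊕ 7 = 12.
C[1]: E(K, 12) = 2; 7 ⊕ 2 = 5.
C[2]: E(K, 5) = 14; 8 ⊕ 14 = 6.
C[3]: E(K, 6) = 7; 6 ⊕ 7 = 1.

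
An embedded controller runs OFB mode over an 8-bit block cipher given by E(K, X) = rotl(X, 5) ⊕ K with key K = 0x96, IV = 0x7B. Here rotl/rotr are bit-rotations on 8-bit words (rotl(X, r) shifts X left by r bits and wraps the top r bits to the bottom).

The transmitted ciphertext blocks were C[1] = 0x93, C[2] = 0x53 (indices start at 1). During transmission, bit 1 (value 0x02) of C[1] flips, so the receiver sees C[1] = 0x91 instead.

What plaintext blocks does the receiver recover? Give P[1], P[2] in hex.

P[1] = 0x68, P[2] = 0xFA

OFB decryption: S_i = E(K, S_{i−1}) with S_{0} = IV; P_i = C_i ⊕ S_i.
Only C[1] changed, to 0x91. In OFB, a change in C_i flips the same bit in P_i only; the keystream is unaffected. Decrypting the received ciphertext:
P[1]: S = E(K, 0x7B) = 0xF9; 0x91 ⊕ 0xF9 = 0x68.
P[2]: S = E(K, 0xF9) = 0xA9; 0x53 ⊕ 0xA9 = 0xFA.
Blocks that differ from the original plaintext: P[1].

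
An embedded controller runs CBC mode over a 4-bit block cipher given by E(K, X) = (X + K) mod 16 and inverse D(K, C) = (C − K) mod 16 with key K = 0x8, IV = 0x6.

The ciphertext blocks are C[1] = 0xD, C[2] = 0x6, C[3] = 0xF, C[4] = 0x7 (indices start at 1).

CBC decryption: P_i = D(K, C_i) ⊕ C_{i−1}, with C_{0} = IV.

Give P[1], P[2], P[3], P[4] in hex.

P[1] = 0x3, P[2] = 0x3, P[3] = 0x1, P[4] = 0x0

P[1]: D(K, 0xD) = 0x5; 0x5 ⊕ 0x6 = 0x3.
P[2]: D(K, 0x6) = 0xE; 0xE ⊕ 0xD = 0x3.
P[3]: D(K, 0xF) = 0x7; 0x7 ⊕ 0x6 = 0x1.
P[4]: D(K, 0x7) = 0xF; 0xF ⊕ 0xF = 0x0.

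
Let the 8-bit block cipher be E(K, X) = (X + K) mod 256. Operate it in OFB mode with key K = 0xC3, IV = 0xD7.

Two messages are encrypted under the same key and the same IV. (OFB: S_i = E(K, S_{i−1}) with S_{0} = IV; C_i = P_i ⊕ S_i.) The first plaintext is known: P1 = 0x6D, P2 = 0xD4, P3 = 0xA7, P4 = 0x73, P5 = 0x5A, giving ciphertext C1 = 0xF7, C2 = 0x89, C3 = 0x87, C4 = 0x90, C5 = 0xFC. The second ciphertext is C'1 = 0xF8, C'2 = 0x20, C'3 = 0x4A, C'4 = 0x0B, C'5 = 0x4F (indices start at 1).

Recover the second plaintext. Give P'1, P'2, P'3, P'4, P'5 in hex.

P'1 = 0x62, P'2 = 0x7D, P'3 = 0x6A, P'4 = 0xE8, P'5 = 0xE9

In OFB with a reused IV, both messages share the same keystream S_i, so C_i ⊕ C'_i = P_i ⊕ P'_i and thus P'_i = P_i ⊕ C_i ⊕ C'_i.
P'1: 0x6D ⊕ 0xF7 ⊕ 0xF8 = 0x62.
P'2: 0xD4 ⊕ 0x89 ⊕ 0x20 = 0x7D.
P'3: 0xA7 ⊕ 0x87 ⊕ 0x4A = 0x6A.
P'4: 0x73 ⊕ 0x90 ⊕ 0x0B = 0xE8.
P'5: 0x5A ⊕ 0xFC ⊕ 0x4F = 0xE9.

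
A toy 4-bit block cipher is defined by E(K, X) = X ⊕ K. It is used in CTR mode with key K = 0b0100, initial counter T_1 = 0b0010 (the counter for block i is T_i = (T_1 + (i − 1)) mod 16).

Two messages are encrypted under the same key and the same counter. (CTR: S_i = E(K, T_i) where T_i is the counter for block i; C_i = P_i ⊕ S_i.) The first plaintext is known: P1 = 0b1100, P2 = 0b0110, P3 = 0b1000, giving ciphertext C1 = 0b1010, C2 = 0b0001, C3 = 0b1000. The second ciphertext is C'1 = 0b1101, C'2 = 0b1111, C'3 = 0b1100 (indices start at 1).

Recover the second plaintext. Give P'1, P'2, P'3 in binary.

P'1 = 0b1011, P'2 = 0b1000, P'3 = 0b1100

In CTR with a reused counter, both messages share the same keystream S_i, so C_i ⊕ C'_i = P_i ⊕ P'_i and thus P'_i = P_i ⊕ C_i ⊕ C'_i.
P'1: 0b1100 ⊕ 0b1010 ⊕ 0b1101 = 0b1011.
P'2: 0b0110 ⊕ 0b0001 ⊕ 0b1111 = 0b1000.
P'3: 0b1000 ⊕ 0b1000 ⊕ 0b1100 = 0b1100.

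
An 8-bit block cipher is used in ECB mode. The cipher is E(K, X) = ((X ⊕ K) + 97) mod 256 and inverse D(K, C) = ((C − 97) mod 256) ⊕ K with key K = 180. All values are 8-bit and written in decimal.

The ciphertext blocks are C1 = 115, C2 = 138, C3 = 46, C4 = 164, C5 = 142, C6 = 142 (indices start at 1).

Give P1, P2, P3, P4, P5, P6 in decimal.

P1 = 166, P2 = 157, P3 = 121, P4 = 247, P5 = 153, P6 = 153

ECB decryption: P_i = D(K, C_i).
P1: D(K, 115) = 166.
P2: D(K, 138) = 157.
P3: D(K, 46) = 121.
P4: D(K, 164) = 247.
P5: D(K, 142) = 153.
P6: D(K, 142) = 153.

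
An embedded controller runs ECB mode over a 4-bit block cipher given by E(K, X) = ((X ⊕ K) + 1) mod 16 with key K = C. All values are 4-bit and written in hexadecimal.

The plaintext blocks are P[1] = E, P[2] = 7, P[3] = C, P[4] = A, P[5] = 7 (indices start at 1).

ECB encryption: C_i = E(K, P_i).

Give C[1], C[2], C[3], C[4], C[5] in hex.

C[1] = 3, C[2] = C, C[3] = 1, C[4] = 7, C[5] = C

C[1]: E(K, E) = 3.
C[2]: E(K, 7) = C.
C[3]: E(K, C) = 1.
C[4]: E(K, A) = 7.
C[5]: E(K, 7) = C.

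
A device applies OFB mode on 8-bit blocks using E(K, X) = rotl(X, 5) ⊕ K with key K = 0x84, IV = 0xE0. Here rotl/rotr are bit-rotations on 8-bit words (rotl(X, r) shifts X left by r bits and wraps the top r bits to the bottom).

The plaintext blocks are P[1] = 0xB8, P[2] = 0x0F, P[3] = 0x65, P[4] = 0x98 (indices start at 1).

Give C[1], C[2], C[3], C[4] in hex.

OFB encryption: S_i = E(K, S_{i−1}) with S_{0} = IV; C_i = P_i ⊕ S_i.
C[1]: S = E(K, 0xE0) = 0x98; 0xB8 ⊕ 0x98 = 0x20.
C[2]: S = E(K, 0x98) = 0x97; 0x0F ⊕ 0x97 = 0x98.
C[3]: S = E(K, 0x97) = 0x76; 0x65 ⊕ 0x76 = 0x13.
C[4]: S = E(K, 0x76) = 0x4A; 0x98 ⊕ 0x4A = 0xD2.

C[1] = 0x20, C[2] = 0x98, C[3] = 0x13, C[4] = 0xD2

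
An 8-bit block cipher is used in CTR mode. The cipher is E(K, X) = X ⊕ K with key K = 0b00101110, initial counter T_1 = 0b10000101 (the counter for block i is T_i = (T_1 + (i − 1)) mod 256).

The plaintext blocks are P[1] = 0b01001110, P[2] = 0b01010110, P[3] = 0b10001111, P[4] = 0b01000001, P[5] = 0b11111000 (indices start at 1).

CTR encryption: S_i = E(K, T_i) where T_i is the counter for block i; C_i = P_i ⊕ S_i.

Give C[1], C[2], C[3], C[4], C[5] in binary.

C[1] = 0b11100101, C[2] = 0b11111110, C[3] = 0b00100110, C[4] = 0b11100111, C[5] = 0b01011111

C[1]: T = 0b10000101, S = E(K, T) = 0b10101011; 0b01001110 ⊕ 0b10101011 = 0b11100101.
C[2]: T = 0b10000110, S = E(K, T) = 0b10101000; 0b01010110 ⊕ 0b10101000 = 0b11111110.
C[3]: T = 0b10000111, S = E(K, T) = 0b10101001; 0b10001111 ⊕ 0b10101001 = 0b00100110.
C[4]: T = 0b10001000, S = E(K, T) = 0b10100110; 0b01000001 ⊕ 0b10100110 = 0b11100111.
C[5]: T = 0b10001001, S = E(K, T) = 0b10100111; 0b11111000 ⊕ 0b10100111 = 0b01011111.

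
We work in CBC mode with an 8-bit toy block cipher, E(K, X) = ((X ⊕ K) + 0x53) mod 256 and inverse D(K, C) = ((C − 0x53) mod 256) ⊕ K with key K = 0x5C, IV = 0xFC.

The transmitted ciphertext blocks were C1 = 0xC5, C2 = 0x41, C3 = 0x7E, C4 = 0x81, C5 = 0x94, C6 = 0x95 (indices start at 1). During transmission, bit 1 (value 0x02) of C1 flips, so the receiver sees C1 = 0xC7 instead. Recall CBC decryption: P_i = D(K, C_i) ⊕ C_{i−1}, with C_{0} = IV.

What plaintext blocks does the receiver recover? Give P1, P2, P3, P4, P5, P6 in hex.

P1 = 0xD4, P2 = 0x75, P3 = 0x36, P4 = 0x0C, P5 = 0x9C, P6 = 0x8A

Only C1 changed, to 0xC7. In CBC, a change in C_i garbles P_i and flips the same bit in P_{i+1}. Decrypting the received ciphertext:
P1: D(K, 0xC7) = 0x28; 0x28 ⊕ 0xFC = 0xD4.
P2: D(K, 0x41) = 0xB2; 0xB2 ⊕ 0xC7 = 0x75.
P3: D(K, 0x7E) = 0x77; 0x77 ⊕ 0x41 = 0x36.
P4: D(K, 0x81) = 0x72; 0x72 ⊕ 0x7E = 0x0C.
P5: D(K, 0x94) = 0x1D; 0x1D ⊕ 0x81 = 0x9C.
P6: D(K, 0x95) = 0x1E; 0x1E ⊕ 0x94 = 0x8A.
Blocks that differ from the original plaintext: P1, P2.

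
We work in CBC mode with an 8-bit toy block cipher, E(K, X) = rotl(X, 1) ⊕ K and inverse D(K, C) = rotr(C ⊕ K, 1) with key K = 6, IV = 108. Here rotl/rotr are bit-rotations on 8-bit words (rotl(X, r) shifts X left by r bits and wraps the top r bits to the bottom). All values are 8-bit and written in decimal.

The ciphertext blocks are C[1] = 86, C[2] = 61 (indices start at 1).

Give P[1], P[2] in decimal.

CBC decryption: P_i = D(K, C_i) ⊕ C_{i−1}, with C_{0} = IV.
P[1]: D(K, 86) = 40; 40 ⊕ 108 = 68.
P[2]: D(K, 61) = 157; 157 ⊕ 86 = 203.

P[1] = 68, P[2] = 203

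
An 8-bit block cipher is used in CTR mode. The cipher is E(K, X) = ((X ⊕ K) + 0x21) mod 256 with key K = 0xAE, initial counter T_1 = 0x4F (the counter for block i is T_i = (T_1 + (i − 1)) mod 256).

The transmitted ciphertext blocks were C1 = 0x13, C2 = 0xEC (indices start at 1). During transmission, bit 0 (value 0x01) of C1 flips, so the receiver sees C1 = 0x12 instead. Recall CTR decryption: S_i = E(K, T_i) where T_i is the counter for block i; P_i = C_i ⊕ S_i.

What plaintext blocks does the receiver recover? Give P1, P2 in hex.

P1 = 0x10, P2 = 0xF3

Only C1 changed, to 0x12. In CTR, a change in C_i flips the same bit in P_i only; the keystream is unaffected. Decrypting the received ciphertext:
P1: T = 0x4F, S = E(K, T) = 0x02; 0x12 ⊕ 0x02 = 0x10.
P2: T = 0x50, S = E(K, T) = 0x1F; 0xEC ⊕ 0x1F = 0xF3.
Blocks that differ from the original plaintext: P1.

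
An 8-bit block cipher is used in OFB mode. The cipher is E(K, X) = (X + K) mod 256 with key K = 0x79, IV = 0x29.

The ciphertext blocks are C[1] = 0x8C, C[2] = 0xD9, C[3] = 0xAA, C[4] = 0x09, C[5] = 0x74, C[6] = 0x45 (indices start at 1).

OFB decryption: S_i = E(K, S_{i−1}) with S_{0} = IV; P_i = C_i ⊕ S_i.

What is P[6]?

P[6] = 0xBA

P[1]: S = E(K, 0x29) = 0xA2; 0x8C ⊕ 0xA2 = 0x2E.
P[2]: S = E(K, 0xA2) = 0x1B; 0xD9 ⊕ 0x1B = 0xC2.
P[3]: S = E(K, 0x1B) = 0x94; 0xAA ⊕ 0x94 = 0x3E.
P[4]: S = E(K, 0x94) = 0x0D; 0x09 ⊕ 0x0D = 0x04.
P[5]: S = E(K, 0x0D) = 0x86; 0x74 ⊕ 0x86 = 0xF2.
P[6]: S = E(K, 0x86) = 0xFF; 0x45 ⊕ 0xFF = 0xBA.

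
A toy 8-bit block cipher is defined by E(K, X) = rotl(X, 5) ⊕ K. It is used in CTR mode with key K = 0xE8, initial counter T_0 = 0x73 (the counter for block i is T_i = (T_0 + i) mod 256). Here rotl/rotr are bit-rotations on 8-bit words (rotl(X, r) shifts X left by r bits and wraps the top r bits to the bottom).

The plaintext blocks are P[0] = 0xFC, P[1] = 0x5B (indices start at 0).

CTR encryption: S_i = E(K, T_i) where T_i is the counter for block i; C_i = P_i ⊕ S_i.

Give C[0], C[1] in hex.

C[0]: T = 0x73, S = E(K, T) = 0x86; 0xFC ⊕ 0x86 = 0x7A.
C[1]: T = 0x74, S = E(K, T) = 0x66; 0x5B ⊕ 0x66 = 0x3D.

C[0] = 0x7A, C[1] = 0x3D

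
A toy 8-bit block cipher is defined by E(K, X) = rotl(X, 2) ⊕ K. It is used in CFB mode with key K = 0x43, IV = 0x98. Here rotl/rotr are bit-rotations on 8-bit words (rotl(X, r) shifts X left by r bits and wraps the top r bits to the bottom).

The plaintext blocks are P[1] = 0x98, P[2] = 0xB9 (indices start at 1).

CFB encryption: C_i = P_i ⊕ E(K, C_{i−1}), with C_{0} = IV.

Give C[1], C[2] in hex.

C[1] = 0xB9, C[2] = 0x1C

C[1]: E(K, 0x98) = 0x21; 0x98 ⊕ 0x21 = 0xB9.
C[2]: E(K, 0xB9) = 0xA5; 0xB9 ⊕ 0xA5 = 0x1C.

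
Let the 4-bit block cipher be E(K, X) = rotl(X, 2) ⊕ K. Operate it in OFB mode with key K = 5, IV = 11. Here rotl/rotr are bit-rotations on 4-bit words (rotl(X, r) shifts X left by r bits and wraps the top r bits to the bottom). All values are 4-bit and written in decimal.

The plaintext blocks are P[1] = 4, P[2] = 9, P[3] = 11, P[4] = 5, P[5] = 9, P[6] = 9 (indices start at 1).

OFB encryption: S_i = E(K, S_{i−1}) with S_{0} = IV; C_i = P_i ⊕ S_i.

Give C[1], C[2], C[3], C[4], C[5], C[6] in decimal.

C[1] = 15, C[2] = 2, C[3] = 0, C[4] = 14, C[5] = 2, C[6] = 2

C[1]: S = E(K, 11) = 11; 4 ⊕ 11 = 15.
C[2]: S = E(K, 11) = 11; 9 ⊕ 11 = 2.
C[3]: S = E(K, 11) = 11; 11 ⊕ 11 = 0.
C[4]: S = E(K, 11) = 11; 5 ⊕ 11 = 14.
C[5]: S = E(K, 11) = 11; 9 ⊕ 11 = 2.
C[6]: S = E(K, 11) = 11; 9 ⊕ 11 = 2.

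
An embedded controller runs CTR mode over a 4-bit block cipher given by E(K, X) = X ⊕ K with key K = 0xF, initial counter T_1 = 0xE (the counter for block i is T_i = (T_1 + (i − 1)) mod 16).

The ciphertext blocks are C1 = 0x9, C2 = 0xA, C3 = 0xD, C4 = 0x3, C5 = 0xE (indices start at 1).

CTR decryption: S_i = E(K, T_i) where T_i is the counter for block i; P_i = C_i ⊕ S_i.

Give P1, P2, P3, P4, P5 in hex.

P1: T = 0xE, S = E(K, T) = 0x1; 0x9 ⊕ 0x1 = 0x8.
P2: T = 0xF, S = E(K, T) = 0x0; 0xA ⊕ 0x0 = 0xA.
P3: T = 0x0, S = E(K, T) = 0xF; 0xD ⊕ 0xF = 0x2.
P4: T = 0x1, S = E(K, T) = 0xE; 0x3 ⊕ 0xE = 0xD.
P5: T = 0x2, S = E(K, T) = 0xD; 0xE ⊕ 0xD = 0x3.

P1 = 0x8, P2 = 0xA, P3 = 0x2, P4 = 0xD, P5 = 0x3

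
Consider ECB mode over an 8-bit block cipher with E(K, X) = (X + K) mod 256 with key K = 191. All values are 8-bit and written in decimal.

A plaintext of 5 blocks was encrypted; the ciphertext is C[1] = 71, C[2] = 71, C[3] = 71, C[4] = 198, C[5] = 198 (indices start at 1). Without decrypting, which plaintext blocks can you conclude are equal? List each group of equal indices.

P[1] = P[2] = P[3]; P[4] = P[5]

ECB encrypts each block independently with the same key, so equal ciphertext blocks imply equal plaintext blocks.
C[1] = C[2] = C[3] = 71, so P[1] = P[2] = P[3].
C[4] = C[5] = 198, so P[4] = P[5].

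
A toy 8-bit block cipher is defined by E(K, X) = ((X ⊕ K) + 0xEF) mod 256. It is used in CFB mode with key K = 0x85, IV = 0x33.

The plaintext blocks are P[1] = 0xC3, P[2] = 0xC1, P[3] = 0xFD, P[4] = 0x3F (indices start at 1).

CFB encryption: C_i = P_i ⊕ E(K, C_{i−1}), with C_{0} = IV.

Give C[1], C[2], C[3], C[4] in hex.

C[1]: E(K, 0x33) = 0xA5; 0xC3 ⊕ 0xA5 = 0x66.
C[2]: E(K, 0x66) = 0xD2; 0xC1 ⊕ 0xD2 = 0x13.
C[3]: E(K, 0x13) = 0x85; 0xFD ⊕ 0x85 = 0x78.
C[4]: E(K, 0x78) = 0xEC; 0x3F ⊕ 0xEC = 0xD3.

C[1] = 0x66, C[2] = 0x13, C[3] = 0x78, C[4] = 0xD3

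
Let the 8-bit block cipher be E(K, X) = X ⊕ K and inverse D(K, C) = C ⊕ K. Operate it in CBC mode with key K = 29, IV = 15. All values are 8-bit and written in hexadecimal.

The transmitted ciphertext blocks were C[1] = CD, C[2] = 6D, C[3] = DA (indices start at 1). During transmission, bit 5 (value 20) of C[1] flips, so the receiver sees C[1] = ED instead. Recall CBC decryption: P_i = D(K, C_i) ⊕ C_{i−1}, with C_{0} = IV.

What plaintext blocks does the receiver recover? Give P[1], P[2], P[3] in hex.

Only C[1] changed, to ED. In CBC, a change in C_i garbles P_i and flips the same bit in P_{i+1}. Decrypting the received ciphertext:
P[1]: D(K, ED) = C4; C4 ⊕ 15 = D1.
P[2]: D(K, 6D) = 44; 44 ⊕ ED = A9.
P[3]: D(K, DA) = F3; F3 ⊕ 6D = 9E.
Blocks that differ from the original plaintext: P[1], P[2].

P[1] = D1, P[2] = A9, P[3] = 9E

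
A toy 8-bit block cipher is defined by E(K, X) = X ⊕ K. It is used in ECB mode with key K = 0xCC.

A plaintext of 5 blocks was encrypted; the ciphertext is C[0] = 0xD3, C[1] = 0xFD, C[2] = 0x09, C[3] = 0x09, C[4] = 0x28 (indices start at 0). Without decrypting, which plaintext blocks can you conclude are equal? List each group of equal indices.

P[2] = P[3]

ECB encrypts each block independently with the same key, so equal ciphertext blocks imply equal plaintext blocks.
C[2] = C[3] = 0x09, so P[2] = P[3].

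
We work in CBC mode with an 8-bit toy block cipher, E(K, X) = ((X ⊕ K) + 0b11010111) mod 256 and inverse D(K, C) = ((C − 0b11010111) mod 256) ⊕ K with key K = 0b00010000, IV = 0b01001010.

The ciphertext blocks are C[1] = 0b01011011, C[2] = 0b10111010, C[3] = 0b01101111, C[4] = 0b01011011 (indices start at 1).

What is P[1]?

P[1] = 0b11011110

CBC decryption: P_i = D(K, C_i) ⊕ C_{i−1}, with C_{0} = IV.
P[1]: D(K, 0b01011011) = 0b10010100; 0b10010100 ⊕ 0b01001010 = 0b11011110.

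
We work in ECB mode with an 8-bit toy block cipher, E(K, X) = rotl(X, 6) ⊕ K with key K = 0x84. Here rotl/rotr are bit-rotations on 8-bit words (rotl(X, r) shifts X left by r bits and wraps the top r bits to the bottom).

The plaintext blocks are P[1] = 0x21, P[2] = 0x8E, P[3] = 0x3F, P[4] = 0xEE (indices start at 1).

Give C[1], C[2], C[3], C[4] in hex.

ECB encryption: C_i = E(K, P_i).
C[1]: E(K, 0x21) = 0xCC.
C[2]: E(K, 0x8E) = 0x27.
C[3]: E(K, 0x3F) = 0x4B.
C[4]: E(K, 0xEE) = 0x3F.

C[1] = 0xCC, C[2] = 0x27, C[3] = 0x4B, C[4] = 0x3F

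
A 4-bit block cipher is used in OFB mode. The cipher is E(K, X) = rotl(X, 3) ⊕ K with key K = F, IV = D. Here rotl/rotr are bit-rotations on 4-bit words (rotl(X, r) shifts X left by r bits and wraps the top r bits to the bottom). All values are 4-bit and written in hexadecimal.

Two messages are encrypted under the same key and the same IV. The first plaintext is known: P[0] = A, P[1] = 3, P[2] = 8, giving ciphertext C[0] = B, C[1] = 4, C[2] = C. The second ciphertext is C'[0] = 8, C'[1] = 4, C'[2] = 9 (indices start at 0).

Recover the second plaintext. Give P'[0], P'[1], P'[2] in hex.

P'[0] = 9, P'[1] = 3, P'[2] = D

In OFB with a reused IV, both messages share the same keystream S_i, so C_i ⊕ C'_i = P_i ⊕ P'_i and thus P'_i = P_i ⊕ C_i ⊕ C'_i.
P'[0]: A ⊕ B ⊕ 8 = 9.
P'[1]: 3 ⊕ 4 ⊕ 4 = 3.
P'[2]: 8 ⊕ C ⊕ 9 = D.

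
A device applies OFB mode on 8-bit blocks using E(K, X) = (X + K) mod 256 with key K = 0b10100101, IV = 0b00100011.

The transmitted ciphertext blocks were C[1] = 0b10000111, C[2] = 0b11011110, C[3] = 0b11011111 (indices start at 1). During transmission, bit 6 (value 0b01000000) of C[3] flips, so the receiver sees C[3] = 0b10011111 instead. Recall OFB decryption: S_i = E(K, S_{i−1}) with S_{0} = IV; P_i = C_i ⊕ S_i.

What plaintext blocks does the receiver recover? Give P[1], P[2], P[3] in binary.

Only C[3] changed, to 0b10011111. In OFB, a change in C_i flips the same bit in P_i only; the keystream is unaffected. Decrypting the received ciphertext:
P[1]: S = E(K, 0b00100011) = 0b11001000; 0b10000111 ⊕ 0b11001000 = 0b01001111.
P[2]: S = E(K, 0b11001000) = 0b01101101; 0b11011110 ⊕ 0b01101101 = 0b10110011.
P[3]: S = E(K, 0b01101101) = 0b00010010; 0b10011111 ⊕ 0b00010010 = 0b10001101.
Blocks that differ from the original plaintext: P[3].

P[1] = 0b01001111, P[2] = 0b10110011, P[3] = 0b10001101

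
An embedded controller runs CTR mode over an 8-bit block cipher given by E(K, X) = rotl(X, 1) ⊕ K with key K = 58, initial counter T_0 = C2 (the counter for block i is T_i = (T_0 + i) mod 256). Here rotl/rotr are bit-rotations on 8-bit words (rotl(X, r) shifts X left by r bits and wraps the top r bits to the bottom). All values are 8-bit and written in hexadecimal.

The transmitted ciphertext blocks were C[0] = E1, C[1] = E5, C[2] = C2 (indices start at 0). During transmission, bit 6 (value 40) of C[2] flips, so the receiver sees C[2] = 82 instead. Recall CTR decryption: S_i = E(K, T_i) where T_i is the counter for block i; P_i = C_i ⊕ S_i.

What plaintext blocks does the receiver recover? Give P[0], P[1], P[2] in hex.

Only C[2] changed, to 82. In CTR, a change in C_i flips the same bit in P_i only; the keystream is unaffected. Decrypting the received ciphertext:
P[0]: T = C2, S = E(K, T) = DD; E1 ⊕ DD = 3C.
P[1]: T = C3, S = E(K, T) = DF; E5 ⊕ DF = 3A.
P[2]: T = C4, S = E(K, T) = D1; 82 ⊕ D1 = 53.
Blocks that differ from the original plaintext: P[2].

P[0] = 3C, P[1] = 3A, P[2] = 53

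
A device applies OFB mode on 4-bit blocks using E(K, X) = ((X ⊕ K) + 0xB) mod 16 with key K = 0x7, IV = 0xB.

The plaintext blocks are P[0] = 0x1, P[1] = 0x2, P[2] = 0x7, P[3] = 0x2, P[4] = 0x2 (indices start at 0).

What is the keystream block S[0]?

0x7

OFB encryption: S_i = E(K, S_{i−1}) with S_{−1} = IV; C_i = P_i ⊕ S_i.
C[0]: S = E(K, 0xB) = 0x7; 0x1 ⊕ 0x7 = 0x6.
So S[0] = 0x7.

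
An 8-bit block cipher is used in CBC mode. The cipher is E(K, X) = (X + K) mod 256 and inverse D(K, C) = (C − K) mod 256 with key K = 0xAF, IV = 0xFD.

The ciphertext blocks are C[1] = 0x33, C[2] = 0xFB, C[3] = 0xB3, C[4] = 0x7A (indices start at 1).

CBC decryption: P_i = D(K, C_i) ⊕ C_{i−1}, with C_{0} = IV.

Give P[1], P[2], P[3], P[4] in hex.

P[1]: D(K, 0x33) = 0x84; 0x84 ⊕ 0xFD = 0x79.
P[2]: D(K, 0xFB) = 0x4C; 0x4C ⊕ 0x33 = 0x7F.
P[3]: D(K, 0xB3) = 0x04; 0x04 ⊕ 0xFB = 0xFF.
P[4]: D(K, 0x7A) = 0xCB; 0xCB ⊕ 0xB3 = 0x78.

P[1] = 0x79, P[2] = 0x7F, P[3] = 0xFF, P[4] = 0x78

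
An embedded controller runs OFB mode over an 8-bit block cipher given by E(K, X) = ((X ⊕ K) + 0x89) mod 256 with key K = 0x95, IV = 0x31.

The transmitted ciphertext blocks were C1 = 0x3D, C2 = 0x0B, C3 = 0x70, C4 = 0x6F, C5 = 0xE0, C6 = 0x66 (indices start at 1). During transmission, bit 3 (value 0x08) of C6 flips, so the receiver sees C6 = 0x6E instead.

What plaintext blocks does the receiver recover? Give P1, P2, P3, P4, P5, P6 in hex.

P1 = 0x10, P2 = 0x4A, P3 = 0x2D, P4 = 0x3E, P5 = 0xAD, P6 = 0x0F

OFB decryption: S_i = E(K, S_{i−1}) with S_{0} = IV; P_i = C_i ⊕ S_i.
Only C6 changed, to 0x6E. In OFB, a change in C_i flips the same bit in P_i only; the keystream is unaffected. Decrypting the received ciphertext:
P1: S = E(K, 0x31) = 0x2D; 0x3D ⊕ 0x2D = 0x10.
P2: S = E(K, 0x2D) = 0x41; 0x0B ⊕ 0x41 = 0x4A.
P3: S = E(K, 0x41) = 0x5D; 0x70 ⊕ 0x5D = 0x2D.
P4: S = E(K, 0x5D) = 0x51; 0x6F ⊕ 0x51 = 0x3E.
P5: S = E(K, 0x51) = 0x4D; 0xE0 ⊕ 0x4D = 0xAD.
P6: S = E(K, 0x4D) = 0x61; 0x6E ⊕ 0x61 = 0x0F.
Blocks that differ from the original plaintext: P6.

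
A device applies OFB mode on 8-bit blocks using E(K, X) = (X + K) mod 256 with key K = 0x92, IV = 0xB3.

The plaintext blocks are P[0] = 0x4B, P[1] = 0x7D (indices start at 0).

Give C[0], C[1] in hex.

C[0] = 0x0E, C[1] = 0xAA

OFB encryption: S_i = E(K, S_{i−1}) with S_{−1} = IV; C_i = P_i ⊕ S_i.
C[0]: S = E(K, 0xB3) = 0x45; 0x4B ⊕ 0x45 = 0x0E.
C[1]: S = E(K, 0x45) = 0xD7; 0x7D ⊕ 0xD7 = 0xAA.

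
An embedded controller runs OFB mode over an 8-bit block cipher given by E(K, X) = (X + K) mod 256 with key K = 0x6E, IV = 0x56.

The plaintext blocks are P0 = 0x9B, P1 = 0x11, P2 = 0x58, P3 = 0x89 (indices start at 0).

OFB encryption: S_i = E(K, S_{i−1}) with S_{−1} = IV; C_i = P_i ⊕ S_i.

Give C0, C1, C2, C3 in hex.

C0 = 0x5F, C1 = 0x23, C2 = 0xF8, C3 = 0x87

C0: S = E(K, 0x56) = 0xC4; 0x9B ⊕ 0xC4 = 0x5F.
C1: S = E(K, 0xC4) = 0x32; 0x11 ⊕ 0x32 = 0x23.
C2: S = E(K, 0x32) = 0xA0; 0x58 ⊕ 0xA0 = 0xF8.
C3: S = E(K, 0xA0) = 0x0E; 0x89 ⊕ 0x0E = 0x87.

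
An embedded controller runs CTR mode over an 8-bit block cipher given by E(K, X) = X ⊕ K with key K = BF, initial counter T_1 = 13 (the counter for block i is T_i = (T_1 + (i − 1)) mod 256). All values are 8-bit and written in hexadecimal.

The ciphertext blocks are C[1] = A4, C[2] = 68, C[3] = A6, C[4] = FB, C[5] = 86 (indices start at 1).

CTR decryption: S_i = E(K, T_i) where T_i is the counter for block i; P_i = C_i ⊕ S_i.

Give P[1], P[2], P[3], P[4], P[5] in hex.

P[1]: T = 13, S = E(K, T) = AC; A4 ⊕ AC = 08.
P[2]: T = 14, S = E(K, T) = AB; 68 ⊕ AB = C3.
P[3]: T = 15, S = E(K, T) = AA; A6 ⊕ AA = 0C.
P[4]: T = 16, S = E(K, T) = A9; FB ⊕ A9 = 52.
P[5]: T = 17, S = E(K, T) = A8; 86 ⊕ A8 = 2E.

P[1] = 08, P[2] = C3, P[3] = 0C, P[4] = 52, P[5] = 2E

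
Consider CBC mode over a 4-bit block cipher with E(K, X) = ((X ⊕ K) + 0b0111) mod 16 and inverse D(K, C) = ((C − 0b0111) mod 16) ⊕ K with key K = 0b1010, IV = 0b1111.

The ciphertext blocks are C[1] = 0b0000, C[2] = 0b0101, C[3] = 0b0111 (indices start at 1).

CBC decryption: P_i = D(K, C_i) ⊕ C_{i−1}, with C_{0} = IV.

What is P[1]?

P[1] = 0b1100

P[1]: D(K, 0b0000) = 0b0011; 0b0011 ⊕ 0b1111 = 0b1100.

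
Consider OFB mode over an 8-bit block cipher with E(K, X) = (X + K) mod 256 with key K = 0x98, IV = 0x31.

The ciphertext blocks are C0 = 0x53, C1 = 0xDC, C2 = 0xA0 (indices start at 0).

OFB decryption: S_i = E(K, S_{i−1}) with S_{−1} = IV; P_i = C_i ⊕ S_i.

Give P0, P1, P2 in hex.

P0 = 0x9A, P1 = 0xBD, P2 = 0x59

P0: S = E(K, 0x31) = 0xC9; 0x53 ⊕ 0xC9 = 0x9A.
P1: S = E(K, 0xC9) = 0x61; 0xDC ⊕ 0x61 = 0xBD.
P2: S = E(K, 0x61) = 0xF9; 0xA0 ⊕ 0xF9 = 0x59.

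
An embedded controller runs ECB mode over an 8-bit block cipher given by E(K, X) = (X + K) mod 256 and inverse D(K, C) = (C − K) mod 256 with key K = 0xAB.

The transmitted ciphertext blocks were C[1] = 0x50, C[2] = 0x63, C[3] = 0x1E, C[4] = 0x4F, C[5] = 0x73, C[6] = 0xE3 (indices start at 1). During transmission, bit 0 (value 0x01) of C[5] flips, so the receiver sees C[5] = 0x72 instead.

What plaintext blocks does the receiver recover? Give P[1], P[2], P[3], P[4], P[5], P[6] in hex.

P[1] = 0xA5, P[2] = 0xB8, P[3] = 0x73, P[4] = 0xA4, P[5] = 0xC7, P[6] = 0x38

ECB decryption: P_i = D(K, C_i).
Only C[5] changed, to 0x72. In ECB, a change in C_i affects only P_i. Decrypting the received ciphertext:
P[1]: D(K, 0x50) = 0xA5.
P[2]: D(K, 0x63) = 0xB8.
P[3]: D(K, 0x1E) = 0x73.
P[4]: D(K, 0x4F) = 0xA4.
P[5]: D(K, 0x72) = 0xC7.
P[6]: D(K, 0xE3) = 0x38.
Blocks that differ from the original plaintext: P[5].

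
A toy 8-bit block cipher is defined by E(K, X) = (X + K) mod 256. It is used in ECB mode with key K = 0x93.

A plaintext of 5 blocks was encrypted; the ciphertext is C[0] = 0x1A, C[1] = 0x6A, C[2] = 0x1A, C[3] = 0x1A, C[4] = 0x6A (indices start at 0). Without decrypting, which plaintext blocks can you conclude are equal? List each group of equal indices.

P[0] = P[2] = P[3]; P[1] = P[4]

ECB encrypts each block independently with the same key, so equal ciphertext blocks imply equal plaintext blocks.
C[0] = C[2] = C[3] = 0x1A, so P[0] = P[2] = P[3].
C[1] = C[4] = 0x6A, so P[1] = P[4].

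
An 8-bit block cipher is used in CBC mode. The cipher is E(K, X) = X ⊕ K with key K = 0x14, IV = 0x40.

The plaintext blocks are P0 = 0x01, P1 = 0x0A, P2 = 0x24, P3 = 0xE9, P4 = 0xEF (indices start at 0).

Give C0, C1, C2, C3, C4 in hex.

CBC encryption: C_i = E(K, P_i ⊕ C_{i−1}), with C_{−1} = IV.
C0: P0 ⊕ 0x40 = 0x41; E(K, 0x41) = 0x55.
C1: P1 ⊕ 0x55 = 0x5F; E(K, 0x5F) = 0x4B.
C2: P2 ⊕ 0x4B = 0x6F; E(K, 0x6F) = 0x7B.
C3: P3 ⊕ 0x7B = 0x92; E(K, 0x92) = 0x86.
C4: P4 ⊕ 0x86 = 0x69; E(K, 0x69) = 0x7D.

C0 = 0x55, C1 = 0x4B, C2 = 0x7B, C3 = 0x86, C4 = 0x7D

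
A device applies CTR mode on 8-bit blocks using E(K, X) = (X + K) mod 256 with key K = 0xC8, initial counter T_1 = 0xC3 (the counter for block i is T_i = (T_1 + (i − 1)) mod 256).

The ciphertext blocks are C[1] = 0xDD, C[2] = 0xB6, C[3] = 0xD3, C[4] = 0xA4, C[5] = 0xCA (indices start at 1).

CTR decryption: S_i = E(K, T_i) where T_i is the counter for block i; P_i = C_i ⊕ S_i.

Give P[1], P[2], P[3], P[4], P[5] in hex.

P[1] = 0x56, P[2] = 0x3A, P[3] = 0x5E, P[4] = 0x2A, P[5] = 0x45

P[1]: T = 0xC3, S = E(K, T) = 0x8B; 0xDD ⊕ 0x8B = 0x56.
P[2]: T = 0xC4, S = E(K, T) = 0x8C; 0xB6 ⊕ 0x8C = 0x3A.
P[3]: T = 0xC5, S = E(K, T) = 0x8D; 0xD3 ⊕ 0x8D = 0x5E.
P[4]: T = 0xC6, S = E(K, T) = 0x8E; 0xA4 ⊕ 0x8E = 0x2A.
P[5]: T = 0xC7, S = E(K, T) = 0x8F; 0xCA ⊕ 0x8F = 0x45.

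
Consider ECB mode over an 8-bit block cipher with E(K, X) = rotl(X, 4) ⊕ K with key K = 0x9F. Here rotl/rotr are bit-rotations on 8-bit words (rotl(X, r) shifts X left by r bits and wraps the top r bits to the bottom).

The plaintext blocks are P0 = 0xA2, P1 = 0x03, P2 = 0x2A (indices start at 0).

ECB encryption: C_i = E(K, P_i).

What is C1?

C1: E(K, 0x03) = 0xAF.

C1 = 0xAF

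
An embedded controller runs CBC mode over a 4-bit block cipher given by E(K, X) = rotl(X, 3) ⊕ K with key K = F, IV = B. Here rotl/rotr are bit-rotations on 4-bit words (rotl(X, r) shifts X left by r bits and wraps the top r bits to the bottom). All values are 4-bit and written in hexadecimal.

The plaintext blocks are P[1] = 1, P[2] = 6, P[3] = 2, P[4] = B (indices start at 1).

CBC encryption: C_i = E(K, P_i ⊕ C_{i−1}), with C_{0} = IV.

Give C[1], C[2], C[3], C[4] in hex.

C[1] = A, C[2] = 9, C[3] = 2, C[4] = 3

C[1]: P[1] ⊕ B = A; E(K, A) = A.
C[2]: P[2] ⊕ A = C; E(K, C) = 9.
C[3]: P[3] ⊕ 9 = B; E(K, B) = 2.
C[4]: P[4] ⊕ 2 = 9; E(K, 9) = 3.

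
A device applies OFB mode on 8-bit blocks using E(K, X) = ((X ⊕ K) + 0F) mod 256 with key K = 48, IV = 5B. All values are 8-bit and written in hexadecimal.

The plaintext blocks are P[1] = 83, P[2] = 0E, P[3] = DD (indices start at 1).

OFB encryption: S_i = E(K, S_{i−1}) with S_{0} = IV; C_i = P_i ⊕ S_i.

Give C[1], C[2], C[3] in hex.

C[1]: S = E(K, 5B) = 22; 83 ⊕ 22 = A1.
C[2]: S = E(K, 22) = 79; 0E ⊕ 79 = 77.
C[3]: S = E(K, 79) = 40; DD ⊕ 40 = 9D.

C[1] = A1, C[2] = 77, C[3] = 9D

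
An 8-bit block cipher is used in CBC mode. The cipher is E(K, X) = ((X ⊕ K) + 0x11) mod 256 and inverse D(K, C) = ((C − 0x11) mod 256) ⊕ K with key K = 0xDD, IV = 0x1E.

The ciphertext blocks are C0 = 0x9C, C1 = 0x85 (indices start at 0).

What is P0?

CBC decryption: P_i = D(K, C_i) ⊕ C_{i−1}, with C_{−1} = IV.
P0: D(K, 0x9C) = 0x56; 0x56 ⊕ 0x1E = 0x48.

P0 = 0x48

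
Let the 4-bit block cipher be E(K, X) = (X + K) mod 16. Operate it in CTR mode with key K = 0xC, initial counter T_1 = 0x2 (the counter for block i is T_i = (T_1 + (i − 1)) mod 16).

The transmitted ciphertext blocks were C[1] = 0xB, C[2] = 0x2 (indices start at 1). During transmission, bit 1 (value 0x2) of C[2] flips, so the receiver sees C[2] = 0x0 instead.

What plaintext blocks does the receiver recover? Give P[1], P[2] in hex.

CTR decryption: S_i = E(K, T_i) where T_i is the counter for block i; P_i = C_i ⊕ S_i.
Only C[2] changed, to 0x0. In CTR, a change in C_i flips the same bit in P_i only; the keystream is unaffected. Decrypting the received ciphertext:
P[1]: T = 0x2, S = E(K, T) = 0xE; 0xB ⊕ 0xE = 0x5.
P[2]: T = 0x3, S = E(K, T) = 0xF; 0x0 ⊕ 0xF = 0xF.
Blocks that differ from the original plaintext: P[2].

P[1] = 0x5, P[2] = 0xF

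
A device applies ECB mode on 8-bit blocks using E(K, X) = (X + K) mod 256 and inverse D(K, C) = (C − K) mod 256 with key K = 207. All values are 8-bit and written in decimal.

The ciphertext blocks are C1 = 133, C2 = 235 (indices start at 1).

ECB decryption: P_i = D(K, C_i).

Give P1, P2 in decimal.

P1 = 182, P2 = 28

P1: D(K, 133) = 182.
P2: D(K, 235) = 28.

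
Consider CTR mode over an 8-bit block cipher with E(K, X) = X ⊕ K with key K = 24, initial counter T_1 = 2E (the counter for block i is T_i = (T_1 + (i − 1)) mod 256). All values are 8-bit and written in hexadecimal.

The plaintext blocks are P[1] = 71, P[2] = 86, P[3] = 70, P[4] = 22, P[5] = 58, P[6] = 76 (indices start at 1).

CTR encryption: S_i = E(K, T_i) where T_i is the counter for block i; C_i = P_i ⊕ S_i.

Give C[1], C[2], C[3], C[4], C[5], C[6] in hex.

C[1] = 7B, C[2] = 8D, C[3] = 64, C[4] = 37, C[5] = 4E, C[6] = 61

C[1]: T = 2E, S = E(K, T) = 0A; 71 ⊕ 0A = 7B.
C[2]: T = 2F, S = E(K, T) = 0B; 86 ⊕ 0B = 8D.
C[3]: T = 30, S = E(K, T) = 14; 70 ⊕ 14 = 64.
C[4]: T = 31, S = E(K, T) = 15; 22 ⊕ 15 = 37.
C[5]: T = 32, S = E(K, T) = 16; 58 ⊕ 16 = 4E.
C[6]: T = 33, S = E(K, T) = 17; 76 ⊕ 17 = 61.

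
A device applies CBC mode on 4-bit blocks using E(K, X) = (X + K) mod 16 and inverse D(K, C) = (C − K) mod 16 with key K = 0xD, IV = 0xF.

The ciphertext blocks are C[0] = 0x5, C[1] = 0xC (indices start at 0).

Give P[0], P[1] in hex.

P[0] = 0x7, P[1] = 0xA

CBC decryption: P_i = D(K, C_i) ⊕ C_{i−1}, with C_{−1} = IV.
P[0]: D(K, 0x5) = 0x8; 0x8 ⊕ 0xF = 0x7.
P[1]: D(K, 0xC) = 0xF; 0xF ⊕ 0x5 = 0xA.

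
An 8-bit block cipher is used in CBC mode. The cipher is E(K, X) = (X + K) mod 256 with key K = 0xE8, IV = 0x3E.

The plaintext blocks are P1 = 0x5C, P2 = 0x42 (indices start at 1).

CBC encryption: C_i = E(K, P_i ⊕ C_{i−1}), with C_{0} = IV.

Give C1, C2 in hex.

C1: P1 ⊕ 0x3E = 0x62; E(K, 0x62) = 0x4A.
C2: P2 ⊕ 0x4A = 0x08; E(K, 0x08) = 0xF0.

C1 = 0x4A, C2 = 0xF0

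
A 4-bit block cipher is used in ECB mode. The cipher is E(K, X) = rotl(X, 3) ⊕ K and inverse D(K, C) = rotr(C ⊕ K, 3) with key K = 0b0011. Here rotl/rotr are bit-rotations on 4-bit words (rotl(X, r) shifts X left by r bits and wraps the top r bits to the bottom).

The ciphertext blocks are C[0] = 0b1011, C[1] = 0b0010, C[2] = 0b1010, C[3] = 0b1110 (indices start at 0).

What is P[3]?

ECB decryption: P_i = D(K, C_i).
P[3]: D(K, 0b1110) = 0b1011.

P[3] = 0b1011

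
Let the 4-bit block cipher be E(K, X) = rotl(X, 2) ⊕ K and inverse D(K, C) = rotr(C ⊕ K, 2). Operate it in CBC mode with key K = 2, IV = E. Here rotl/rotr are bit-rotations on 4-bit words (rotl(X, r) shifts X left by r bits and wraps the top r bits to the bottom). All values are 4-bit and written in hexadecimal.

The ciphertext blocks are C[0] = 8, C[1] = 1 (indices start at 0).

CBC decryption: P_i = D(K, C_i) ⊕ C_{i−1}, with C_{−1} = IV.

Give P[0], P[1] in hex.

P[0] = 4, P[1] = 4

P[0]: D(K, 8) = A; A ⊕ E = 4.
P[1]: D(K, 1) = C; C ⊕ 8 = 4.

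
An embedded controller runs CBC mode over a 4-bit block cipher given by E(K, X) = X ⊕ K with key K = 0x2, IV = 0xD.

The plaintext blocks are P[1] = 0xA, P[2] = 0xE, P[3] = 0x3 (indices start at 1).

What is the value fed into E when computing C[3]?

0xA

CBC encryption: C_i = E(K, P_i ⊕ C_{i−1}), with C_{0} = IV.
C[1]: P[1] ⊕ 0xD = 0x7; E(K, 0x7) = 0x5.
C[2]: P[2] ⊕ 0x5 = 0xB; E(K, 0xB) = 0x9.
C[3]: P[3] ⊕ 0x9 = 0xA; E(K, 0xA) = 0x8.
So the input to E for block [3] is 0xA.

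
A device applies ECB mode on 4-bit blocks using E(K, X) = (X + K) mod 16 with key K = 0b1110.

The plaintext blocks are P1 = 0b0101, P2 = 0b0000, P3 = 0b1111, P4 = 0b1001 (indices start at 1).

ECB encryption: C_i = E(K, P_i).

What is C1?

C1 = 0b0011

C1: E(K, 0b0101) = 0b0011.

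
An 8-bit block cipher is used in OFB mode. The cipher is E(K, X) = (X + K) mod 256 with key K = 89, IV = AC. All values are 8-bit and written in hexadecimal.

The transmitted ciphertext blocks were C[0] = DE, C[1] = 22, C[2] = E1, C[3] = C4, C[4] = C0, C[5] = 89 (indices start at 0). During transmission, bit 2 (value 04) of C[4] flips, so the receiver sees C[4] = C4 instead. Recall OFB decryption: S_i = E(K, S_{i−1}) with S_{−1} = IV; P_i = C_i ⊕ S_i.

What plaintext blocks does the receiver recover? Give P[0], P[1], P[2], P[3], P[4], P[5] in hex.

Only C[4] changed, to C4. In OFB, a change in C_i flips the same bit in P_i only; the keystream is unaffected. Decrypting the received ciphertext:
P[0]: S = E(K, AC) = 35; DE ⊕ 35 = EB.
P[1]: S = E(K, 35) = BE; 22 ⊕ BE = 9C.
P[2]: S = E(K, BE) = 47; E1 ⊕ 47 = A6.
P[3]: S = E(K, 47) = D0; C4 ⊕ D0 = 14.
P[4]: S = E(K, D0) = 59; C4 ⊕ 59 = 9D.
P[5]: S = E(K, 59) = E2; 89 ⊕ E2 = 6B.
Blocks that differ from the original plaintext: P[4].

P[0] = EB, P[1] = 9C, P[2] = A6, P[3] = 14, P[4] = 9D, P[5] = 6B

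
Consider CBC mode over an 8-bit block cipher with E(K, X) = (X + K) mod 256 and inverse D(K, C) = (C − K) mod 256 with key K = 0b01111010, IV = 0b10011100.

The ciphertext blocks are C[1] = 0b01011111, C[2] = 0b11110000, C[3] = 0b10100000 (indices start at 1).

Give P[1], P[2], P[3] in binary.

CBC decryption: P_i = D(K, C_i) ⊕ C_{i−1}, with C_{0} = IV.
P[1]: D(K, 0b01011111) = 0b11100101; 0b11100101 ⊕ 0b10011100 = 0b01111001.
P[2]: D(K, 0b11110000) = 0b01110110; 0b01110110 ⊕ 0b01011111 = 0b00101001.
P[3]: D(K, 0b10100000) = 0b00100110; 0b00100110 ⊕ 0b11110000 = 0b11010110.

P[1] = 0b01111001, P[2] = 0b00101001, P[3] = 0b11010110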